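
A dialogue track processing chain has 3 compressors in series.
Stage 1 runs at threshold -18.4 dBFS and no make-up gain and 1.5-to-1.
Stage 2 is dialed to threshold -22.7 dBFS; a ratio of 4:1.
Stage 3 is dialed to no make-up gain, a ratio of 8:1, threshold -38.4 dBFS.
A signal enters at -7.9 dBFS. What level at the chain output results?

Stage 1: 10.5 dB above -18.4 dBFS, reduced 1.5:1 to 7 dB above → -11.4 dBFS.
Stage 2: overshoot 11.3 dB → 11.3/4 = 2.825 dB → -19.875 dBFS.
Stage 3: overshoot 18.525 dB → 18.525/8 = 2.315625 dB → -36.084375 dBFS.

-36.084375 dBFS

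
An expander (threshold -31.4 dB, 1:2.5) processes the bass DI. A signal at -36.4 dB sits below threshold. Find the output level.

Below threshold, a 1:2.5 expander applies gain = (2.5−1)×(T − x) of attenuation.
(2.5−1) × 5 = 7.5 dB, so output = -36.4 − 7.5 = -43.9 dB.

-43.9 dB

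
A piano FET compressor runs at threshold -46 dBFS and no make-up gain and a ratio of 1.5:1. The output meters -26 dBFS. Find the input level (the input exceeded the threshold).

The compressed level sits -26 − (-46) = 20 dB over threshold.
Input overshoot = R × output overshoot = 30 dB → input = -46 + 30 = -16 dBFS.

-16 dBFS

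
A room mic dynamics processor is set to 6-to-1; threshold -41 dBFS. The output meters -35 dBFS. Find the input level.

-5 dBFS

Post-compression overshoot = -35 − (-41) = 6 dB.
Input overshoot = R × output overshoot = 36 dB → input = -41 + 36 = -5 dBFS.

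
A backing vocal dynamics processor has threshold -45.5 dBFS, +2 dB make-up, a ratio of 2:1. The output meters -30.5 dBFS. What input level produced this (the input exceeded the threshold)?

-19.5 dBFS

Before make-up, the level was -30.5 − 2 = -32.5 dBFS.
Post-compression overshoot = -32.5 − (-45.5) = 13 dB.
Undo the ratio: input overshoot = 13 × 2 = 26 dB, giving input = -19.5 dBFS.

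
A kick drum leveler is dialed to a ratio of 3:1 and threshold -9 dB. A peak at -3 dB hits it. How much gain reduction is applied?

The signal is 6 dB above threshold.
A 3:1 ratio leaves 2 dB of that excess.
GR = overshoot in − overshoot out = 6 − 2 = 4 dB.

4 dB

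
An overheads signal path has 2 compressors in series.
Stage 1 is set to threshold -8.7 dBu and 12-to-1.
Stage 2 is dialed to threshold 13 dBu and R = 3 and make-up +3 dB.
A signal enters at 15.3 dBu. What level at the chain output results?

Stage 1: 15.3 dBu is 24 dB over -8.7 dBu; at 12:1 that becomes 2 dB over, giving -6.7 dBu.
Stage 2: below threshold (-6.7 ≤ 13); passes unchanged; make-up brings it to -3.7 dBu.

-3.7 dBu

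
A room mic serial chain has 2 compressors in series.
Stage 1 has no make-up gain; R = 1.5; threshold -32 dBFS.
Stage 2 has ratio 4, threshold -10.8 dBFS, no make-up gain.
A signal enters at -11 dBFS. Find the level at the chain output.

-18 dBFS

Stage 1: -11 dBFS is 21 dB over -32 dBFS; at 1.5:1 that becomes 14 dB over, giving -18 dBFS.
Stage 2: -18 dBFS is at or below the -10.8 dBFS threshold — no compression; output -18 dBFS.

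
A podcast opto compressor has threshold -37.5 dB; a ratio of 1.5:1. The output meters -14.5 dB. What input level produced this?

That's 23 dB above the -37.5 dB threshold.
Input overshoot = R × output overshoot = 34.5 dB → input = -37.5 + 34.5 = -3 dB.

-3 dB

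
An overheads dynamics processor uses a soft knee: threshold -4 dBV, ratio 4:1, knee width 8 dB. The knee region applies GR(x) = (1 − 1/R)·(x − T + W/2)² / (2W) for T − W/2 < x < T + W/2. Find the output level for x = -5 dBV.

-5.421875 dBV

x − T + W/2 = -5 − (-4) + 4 = 3.
GR = (1 − 1/4) × 3² / 16 = 0.75 × 9 / 16 = 0.421875 dB.
Output = -5 − 0.421875 = -5.421875 dBV.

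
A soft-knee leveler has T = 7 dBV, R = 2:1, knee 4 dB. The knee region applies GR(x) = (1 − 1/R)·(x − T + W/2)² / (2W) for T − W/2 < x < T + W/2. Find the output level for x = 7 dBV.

6.75 dBV

x − T + W/2 = 7 − 7 + 2 = 2.
GR = (1 − 1/2) × 2² / 8 = 0.5 × 4 / 8 = 0.25 dB.
Output = 7 − 0.25 = 6.75 dBV.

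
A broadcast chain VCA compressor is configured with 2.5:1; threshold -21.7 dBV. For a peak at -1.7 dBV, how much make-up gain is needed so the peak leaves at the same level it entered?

Overshoot 20 dB → 20/2.5 = 8 dB after compression, so the compressed level is -21.7 + 8 = -13.7 dBV.
Make-up = target − compressed = -1.7 − (-13.7) = 12 dB.

12 dB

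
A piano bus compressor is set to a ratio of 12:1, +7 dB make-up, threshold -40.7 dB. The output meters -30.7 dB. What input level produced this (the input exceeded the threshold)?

-4.7 dB

Stripping the +7 dB make-up gives -37.7 dB at the gain stage.
That's 3 dB above the -40.7 dB threshold.
Input overshoot = R × output overshoot = 36 dB → input = -40.7 + 36 = -4.7 dB.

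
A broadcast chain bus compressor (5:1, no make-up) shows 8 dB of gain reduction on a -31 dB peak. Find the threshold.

Gain reduction = -31 − (-39) = 8 dB; output overshoot = GR / (R − 1) = 8 / 4 = 2 dB.
Threshold = output − output overshoot = -39 − 2 = -41 dB.

-41 dB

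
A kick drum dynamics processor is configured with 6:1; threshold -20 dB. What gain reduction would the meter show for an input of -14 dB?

5 dB

The signal is 6 dB above threshold.
After 6:1 compression the overshoot becomes 6/6 = 1 dB.
GR = overshoot in − overshoot out = 6 − 1 = 5 dB.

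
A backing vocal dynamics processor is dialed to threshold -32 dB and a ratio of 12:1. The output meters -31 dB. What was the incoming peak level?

That's 1 dB above the -32 dB threshold.
Undo the ratio: input overshoot = 1 × 12 = 12 dB, giving input = -20 dB.

-20 dB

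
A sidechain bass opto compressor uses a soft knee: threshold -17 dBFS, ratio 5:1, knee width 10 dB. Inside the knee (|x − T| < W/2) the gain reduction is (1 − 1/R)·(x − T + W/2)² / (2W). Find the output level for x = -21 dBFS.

x − T + W/2 = -21 − (-17) + 5 = 1.
GR = (1 − 1/5) × 1² / 20 = 0.8 × 1 / 20 = 0.04 dB.
Output = -21 − 0.04 = -21.04 dBFS.

-21.04 dBFS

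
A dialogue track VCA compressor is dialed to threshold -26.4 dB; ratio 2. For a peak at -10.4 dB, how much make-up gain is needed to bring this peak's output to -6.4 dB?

The peak compresses to -26.4 + 16/2 = -18.4 dB.
To reach -6.4 dB requires -6.4 − (-18.4) = 12 dB of make-up.

12 dB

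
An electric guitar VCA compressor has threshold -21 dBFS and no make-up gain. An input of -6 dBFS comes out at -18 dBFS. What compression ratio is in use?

Input overshoot = -6 − (-21) = 15 dB; output overshoot = -18 − (-21) = 3 dB.
Ratio = 15 / 3 = 5.

5:1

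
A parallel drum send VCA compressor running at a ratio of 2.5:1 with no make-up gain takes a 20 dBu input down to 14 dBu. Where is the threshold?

10 dBu

Let T be the threshold. Output overshoot = (input overshoot)/R, so 14 − T = (20 − T)/2.5.
2.5·(14 − T) = 20 − T → 1.5·T = 35 − 20 = 15.
T = 15/1.5 = 10 dBu.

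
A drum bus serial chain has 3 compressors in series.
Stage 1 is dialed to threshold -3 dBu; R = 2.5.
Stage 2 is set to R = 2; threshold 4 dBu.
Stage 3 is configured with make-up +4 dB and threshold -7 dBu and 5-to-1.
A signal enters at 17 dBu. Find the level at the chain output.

Stage 1: overshoot 20 dB → 20/2.5 = 8 dB → 5 dBu.
Stage 2: 5 dBu is 1 dB over 4 dBu; at 2:1 that becomes 0.5 dB over, giving 4.5 dBu.
Stage 3: 4.5 dBu is 11.5 dB over -7 dBu; at 5:1 that becomes 2.3 dB over, giving -4.7 dBu; +4 dB make-up → -0.7 dBu.

-0.7 dBu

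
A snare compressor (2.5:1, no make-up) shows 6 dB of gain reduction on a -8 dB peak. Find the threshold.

-18 dB

Let T be the threshold. Output overshoot = (input overshoot)/R, so -14 − T = (-8 − T)/2.5.
2.5·(-14 − T) = -8 − T → 1.5·T = -35 − (-8) = -27.
T = -27/1.5 = -18 dB.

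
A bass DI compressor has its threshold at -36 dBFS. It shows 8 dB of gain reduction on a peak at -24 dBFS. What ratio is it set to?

Input overshoot = -24 − (-36) = 12 dB.
Output overshoot = 12 − 8 = 4 dB.
Ratio = input overshoot / output overshoot = 12 / 4 = 3.

3:1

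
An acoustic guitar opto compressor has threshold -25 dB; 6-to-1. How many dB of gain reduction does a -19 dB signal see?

Overshoot = -19 − (-25) = 6 dB.
At 6:1, output sits 6/6 = 1 dB above threshold.
GR = overshoot in − overshoot out = 6 − 1 = 5 dB.

5 dB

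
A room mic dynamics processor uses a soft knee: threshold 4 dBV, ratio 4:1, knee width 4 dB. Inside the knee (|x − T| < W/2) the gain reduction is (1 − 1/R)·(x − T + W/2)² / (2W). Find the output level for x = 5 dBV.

4.15625 dBV

x − T + W/2 = 5 − 4 + 2 = 3.
GR = (1 − 1/4) × 3² / 8 = 0.75 × 9 / 8 = 0.84375 dB.
Output = 5 − 0.84375 = 4.15625 dBV.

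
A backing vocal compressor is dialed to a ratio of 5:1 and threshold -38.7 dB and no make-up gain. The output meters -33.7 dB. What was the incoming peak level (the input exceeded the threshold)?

-13.7 dB

The compressed level sits -33.7 − (-38.7) = 5 dB over threshold.
Input overshoot = R × output overshoot = 25 dB → input = -38.7 + 25 = -13.7 dB.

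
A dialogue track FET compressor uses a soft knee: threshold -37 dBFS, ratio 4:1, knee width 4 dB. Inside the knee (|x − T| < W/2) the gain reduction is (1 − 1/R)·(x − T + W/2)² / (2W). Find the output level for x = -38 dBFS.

-38.09375 dBFS

x − T + W/2 = -38 − (-37) + 2 = 1.
GR = (1 − 1/4) × 1² / 8 = 0.75 × 1 / 8 = 0.09375 dB.
Output = -38 − 0.09375 = -38.09375 dBFS.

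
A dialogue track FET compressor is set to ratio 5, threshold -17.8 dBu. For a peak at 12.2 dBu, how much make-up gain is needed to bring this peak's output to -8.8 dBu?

The peak compresses to -17.8 + 30/5 = -11.8 dBu.
To reach -8.8 dBu requires -8.8 − (-11.8) = 3 dB of make-up.

3 dB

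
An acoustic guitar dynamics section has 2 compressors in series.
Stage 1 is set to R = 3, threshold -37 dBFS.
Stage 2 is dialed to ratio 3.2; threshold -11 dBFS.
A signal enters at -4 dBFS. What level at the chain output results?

-26 dBFS

Stage 1: 33 dB above -37 dBFS, reduced 3:1 to 11 dB above → -26 dBFS.
Stage 2: below threshold (-26 ≤ -11); passes unchanged; output -26 dBFS.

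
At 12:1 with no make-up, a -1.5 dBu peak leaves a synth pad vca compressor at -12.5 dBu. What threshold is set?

-13.5 dBu

Let T be the threshold. Output overshoot = (input overshoot)/R, so -12.5 − T = (-1.5 − T)/12.
12·(-12.5 − T) = -1.5 − T → 11·T = -150 − (-1.5) = -148.5.
T = -148.5/11 = -13.5 dBu.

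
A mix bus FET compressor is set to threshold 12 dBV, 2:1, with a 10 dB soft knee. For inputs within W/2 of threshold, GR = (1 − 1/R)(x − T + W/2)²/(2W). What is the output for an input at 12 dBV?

x − T + W/2 = 12 − 12 + 5 = 5.
GR = (1 − 1/2) × 5² / 20 = 0.5 × 25 / 20 = 0.625 dB.
Output = 12 − 0.625 = 11.375 dBV.

11.375 dBV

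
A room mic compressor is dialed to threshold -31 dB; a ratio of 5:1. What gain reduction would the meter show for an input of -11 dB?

16 dB

Overshoot = -11 − (-31) = 20 dB.
At 5:1, output sits 20/5 = 4 dB above threshold.
So the signal is attenuated by 20 − 4 = 16 dB.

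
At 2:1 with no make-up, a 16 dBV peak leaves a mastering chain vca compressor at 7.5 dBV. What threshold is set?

-1 dBV

Let T be the threshold. Output overshoot = (input overshoot)/R, so 7.5 − T = (16 − T)/2.
2·(7.5 − T) = 16 − T → 1·T = 15 − 16 = -1.
T = -1/1 = -1 dBV.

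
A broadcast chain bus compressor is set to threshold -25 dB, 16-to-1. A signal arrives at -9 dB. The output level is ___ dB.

-9 dB sits 16 dB over threshold.
At 16:1 the overshoot is divided by 16, leaving 1 dB above threshold.
Output = -25 + 1 = -24 dB.

-24 dB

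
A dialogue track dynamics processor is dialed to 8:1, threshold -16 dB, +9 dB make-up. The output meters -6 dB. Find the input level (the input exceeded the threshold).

Stripping the +9 dB make-up gives -15 dB at the gain stage.
The compressed level sits -15 − (-16) = 1 dB over threshold.
Undo the ratio: input overshoot = 1 × 8 = 8 dB, giving input = -8 dB.

-8 dB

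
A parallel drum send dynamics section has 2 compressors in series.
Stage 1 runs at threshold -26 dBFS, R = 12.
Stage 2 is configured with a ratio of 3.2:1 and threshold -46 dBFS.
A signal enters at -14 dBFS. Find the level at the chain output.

-39.4375 dBFS

Stage 1: 12 dB above -26 dBFS, reduced 12:1 to 1 dB above → -25 dBFS.
Stage 2: -25 dBFS is 21 dB over -46 dBFS; at 3.2:1 that becomes 6.5625 dB over, giving -39.4375 dBFS.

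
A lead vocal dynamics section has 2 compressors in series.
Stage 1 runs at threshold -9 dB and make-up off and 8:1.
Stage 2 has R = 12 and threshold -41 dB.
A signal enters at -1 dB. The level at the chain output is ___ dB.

-38.25 dB

Stage 1: -1 dB is 8 dB over -9 dB; at 8:1 that becomes 1 dB over, giving -8 dB.
Stage 2: 33 dB above -41 dB, reduced 12:1 to 2.75 dB above → -38.25 dB.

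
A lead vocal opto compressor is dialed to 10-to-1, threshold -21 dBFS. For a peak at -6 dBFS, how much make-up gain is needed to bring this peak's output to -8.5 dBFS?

11 dB

Without make-up, output = threshold + overshoot/10 = -21 + 1.5 = -19.5 dBFS.
Gap to target: 11 dB.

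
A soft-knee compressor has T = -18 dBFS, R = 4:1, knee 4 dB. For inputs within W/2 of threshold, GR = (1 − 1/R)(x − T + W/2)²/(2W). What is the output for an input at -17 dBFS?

x − T + W/2 = -17 − (-18) + 2 = 3.
GR = (1 − 1/4) × 3² / 8 = 0.75 × 9 / 8 = 0.84375 dB.
Output = -17 − 0.84375 = -17.84375 dBFS.

-17.84375 dBFS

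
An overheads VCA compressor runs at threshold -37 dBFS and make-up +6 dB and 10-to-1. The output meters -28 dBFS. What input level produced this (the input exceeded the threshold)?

Stripping the +6 dB make-up gives -34 dBFS at the gain stage.
That's 3 dB above the -37 dBFS threshold.
Input overshoot = R × output overshoot = 30 dB → input = -37 + 30 = -7 dBFS.

-7 dBFS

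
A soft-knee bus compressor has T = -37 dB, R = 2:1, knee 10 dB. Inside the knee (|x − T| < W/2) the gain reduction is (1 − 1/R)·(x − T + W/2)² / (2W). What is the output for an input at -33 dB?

x − T + W/2 = -33 − (-37) + 5 = 9.
GR = (1 − 1/2) × 9² / 20 = 0.5 × 81 / 20 = 2.025 dB.
Output = -33 − 2.025 = -35.025 dB.

-35.025 dB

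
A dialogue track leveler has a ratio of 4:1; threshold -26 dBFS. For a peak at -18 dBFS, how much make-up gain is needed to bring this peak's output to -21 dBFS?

Without make-up, output = threshold + overshoot/4 = -26 + 2 = -24 dBFS.
Gap to target: 3 dB.

3 dB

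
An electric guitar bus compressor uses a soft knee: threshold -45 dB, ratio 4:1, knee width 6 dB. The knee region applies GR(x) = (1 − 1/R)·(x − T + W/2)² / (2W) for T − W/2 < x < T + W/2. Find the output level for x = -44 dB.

x − T + W/2 = -44 − (-45) + 3 = 4.
GR = (1 − 1/4) × 4² / 12 = 0.75 × 16 / 12 = 1 dB.
Output = -44 − 1 = -45 dB.

-45 dB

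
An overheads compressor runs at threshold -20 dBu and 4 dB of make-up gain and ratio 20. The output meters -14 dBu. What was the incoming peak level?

20 dBu

Stripping the +4 dB make-up gives -18 dBu at the gain stage.
Post-compression overshoot = -18 − (-20) = 2 dB.
Undo the ratio: input overshoot = 2 × 20 = 40 dB, giving input = 20 dBu.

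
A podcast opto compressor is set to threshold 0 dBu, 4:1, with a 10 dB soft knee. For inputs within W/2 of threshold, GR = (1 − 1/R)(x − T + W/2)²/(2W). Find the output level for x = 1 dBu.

-0.35 dBu

x − T + W/2 = 1 − 0 + 5 = 6.
GR = (1 − 1/4) × 6² / 20 = 0.75 × 36 / 20 = 1.35 dB.
Output = 1 − 1.35 = -0.35 dBu.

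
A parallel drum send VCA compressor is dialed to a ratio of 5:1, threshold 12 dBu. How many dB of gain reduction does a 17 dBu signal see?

4 dB

Overshoot = 17 − 12 = 5 dB.
After 5:1 compression the overshoot becomes 5/5 = 1 dB.
Gain reduction = 5 − 1 = 4 dB.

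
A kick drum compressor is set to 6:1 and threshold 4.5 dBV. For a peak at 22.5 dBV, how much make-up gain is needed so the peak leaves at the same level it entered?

The peak compresses to 4.5 + 18/6 = 7.5 dBV.
To reach 22.5 dBV requires 22.5 − 7.5 = 15 dB of make-up.

15 dB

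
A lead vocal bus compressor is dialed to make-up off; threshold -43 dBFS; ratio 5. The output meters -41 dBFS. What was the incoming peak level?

That's 2 dB above the -43 dBFS threshold.
Undo the ratio: input overshoot = 2 × 5 = 10 dB, giving input = -33 dBFS.

-33 dBFS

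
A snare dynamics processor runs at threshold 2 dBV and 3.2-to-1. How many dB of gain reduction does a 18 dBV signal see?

11 dB

Overshoot = 18 − 2 = 16 dB.
A 3.2:1 ratio leaves 5 dB of that excess.
So the signal is attenuated by 16 − 5 = 11 dB.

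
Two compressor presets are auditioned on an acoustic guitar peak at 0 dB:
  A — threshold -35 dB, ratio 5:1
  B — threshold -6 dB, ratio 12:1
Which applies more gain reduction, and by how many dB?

A: GR = 35 − 35/5 = 28 dB.
B: GR = 6 − 6/12 = 5.5 dB.
A reduces 22.5 dB more.

A, by 22.5 dB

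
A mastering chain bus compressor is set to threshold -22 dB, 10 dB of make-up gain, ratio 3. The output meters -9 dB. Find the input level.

-13 dB

Stripping the +10 dB make-up gives -19 dB at the gain stage.
That's 3 dB above the -22 dB threshold.
Input overshoot = R × output overshoot = 9 dB → input = -22 + 9 = -13 dB.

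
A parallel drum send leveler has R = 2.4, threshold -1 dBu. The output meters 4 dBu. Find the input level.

11 dBu

That's 5 dB above the -1 dBu threshold.
Input overshoot = R × output overshoot = 12 dB → input = -1 + 12 = 11 dBu.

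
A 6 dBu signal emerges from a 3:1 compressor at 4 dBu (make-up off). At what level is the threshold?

Gain reduction = 6 − 4 = 2 dB; output overshoot = GR / (R − 1) = 2 / 2 = 1 dB.
Threshold = output − output overshoot = 4 − 1 = 3 dBu.

3 dBu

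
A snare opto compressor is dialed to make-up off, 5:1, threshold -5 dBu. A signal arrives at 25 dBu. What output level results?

1 dBu

25 dBu sits 30 dB over threshold.
5:1 compression reduces that to 30/5 = 6 dB over.
So the level is -5 + 6 = 1 dBu.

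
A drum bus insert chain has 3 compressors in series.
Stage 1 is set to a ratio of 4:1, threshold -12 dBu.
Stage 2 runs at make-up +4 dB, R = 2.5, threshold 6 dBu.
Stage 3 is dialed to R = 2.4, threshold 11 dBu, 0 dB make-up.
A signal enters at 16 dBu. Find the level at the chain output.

Stage 1: 28 dB above -12 dBu, reduced 4:1 to 7 dB above → -5 dBu.
Stage 2: -5 dBu is at or below the 6 dBu threshold — no compression; make-up brings it to -1 dBu.
Stage 3: -1 dBu is at or below the 11 dBu threshold — no compression; output -1 dBu.

-1 dBu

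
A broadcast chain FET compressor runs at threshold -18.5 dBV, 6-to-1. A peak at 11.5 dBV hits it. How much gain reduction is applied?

The signal is 30 dB above threshold.
A 6:1 ratio leaves 5 dB of that excess.
Gain reduction = 30 − 5 = 25 dB.

25 dB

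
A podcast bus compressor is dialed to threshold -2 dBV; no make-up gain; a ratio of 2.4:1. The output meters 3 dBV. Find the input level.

10 dBV

That's 5 dB above the -2 dBV threshold.
Undo the ratio: input overshoot = 5 × 2.4 = 12 dB, giving input = 10 dBV.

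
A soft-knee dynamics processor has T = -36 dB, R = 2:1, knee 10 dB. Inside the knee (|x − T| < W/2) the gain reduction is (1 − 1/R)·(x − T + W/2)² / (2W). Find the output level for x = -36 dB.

-36.625 dB

x − T + W/2 = -36 − (-36) + 5 = 5.
GR = (1 − 1/2) × 5² / 20 = 0.5 × 25 / 20 = 0.625 dB.
Output = -36 − 0.625 = -36.625 dB.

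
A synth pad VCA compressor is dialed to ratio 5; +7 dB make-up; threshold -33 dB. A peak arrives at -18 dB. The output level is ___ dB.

The input is 15 dB above the -33 dB threshold.
5:1 compression reduces that to 15/5 = 3 dB over.
So the level is -33 + 3 = -30 dB; make-up adds 7 dB, giving -23 dB.

-23 dB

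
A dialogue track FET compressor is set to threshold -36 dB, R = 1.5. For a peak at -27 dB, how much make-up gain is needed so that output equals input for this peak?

3 dB

The peak compresses to -36 + 9/1.5 = -30 dB.
To reach -27 dB requires -27 − (-30) = 3 dB of make-up.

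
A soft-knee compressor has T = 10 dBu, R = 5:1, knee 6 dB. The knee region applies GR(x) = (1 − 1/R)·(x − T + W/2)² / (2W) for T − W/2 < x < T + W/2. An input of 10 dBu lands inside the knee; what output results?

x − T + W/2 = 10 − 10 + 3 = 3.
GR = (1 − 1/5) × 3² / 12 = 0.8 × 9 / 12 = 0.6 dB.
Output = 10 − 0.6 = 9.4 dBu.

9.4 dBu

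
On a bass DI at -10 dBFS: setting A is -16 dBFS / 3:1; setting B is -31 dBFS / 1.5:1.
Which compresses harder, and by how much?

A: 6 dB over, compressed to 2 dB over, so 4 dB of GR.
B: 21 dB over, compressed to 14 dB over, so 7 dB of GR.
B applies 3 dB more gain reduction.

B, by 3 dB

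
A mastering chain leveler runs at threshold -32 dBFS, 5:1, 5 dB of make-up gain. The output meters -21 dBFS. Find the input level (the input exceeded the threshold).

-2 dBFS

Remove make-up: -21 − 5 = -26 dBFS.
Post-compression overshoot = -26 − (-32) = 6 dB.
Undo the ratio: input overshoot = 6 × 5 = 30 dB, giving input = -2 dBFS.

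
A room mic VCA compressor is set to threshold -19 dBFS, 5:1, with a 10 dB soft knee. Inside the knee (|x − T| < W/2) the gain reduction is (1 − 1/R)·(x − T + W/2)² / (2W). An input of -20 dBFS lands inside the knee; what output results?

x − T + W/2 = -20 − (-19) + 5 = 4.
GR = (1 − 1/5) × 4² / 20 = 0.8 × 16 / 20 = 0.64 dB.
Output = -20 − 0.64 = -20.64 dBFS.

-20.64 dBFS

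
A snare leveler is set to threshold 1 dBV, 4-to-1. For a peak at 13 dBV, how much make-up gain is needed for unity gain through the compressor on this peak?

9 dB

The peak compresses to 1 + 12/4 = 4 dBV.
To reach 13 dBV requires 13 − 4 = 9 dB of make-up.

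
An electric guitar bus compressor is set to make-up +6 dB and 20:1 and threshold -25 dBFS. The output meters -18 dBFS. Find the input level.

Remove make-up: -18 − 6 = -24 dBFS.
The compressed level sits -24 − (-25) = 1 dB over threshold.
Input overshoot = R × output overshoot = 20 dB → input = -25 + 20 = -5 dBFS.

-5 dBFS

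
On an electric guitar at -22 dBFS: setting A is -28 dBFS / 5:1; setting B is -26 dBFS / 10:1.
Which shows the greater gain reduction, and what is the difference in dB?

A: GR = 6 − 6/5 = 4.8 dB.
B: GR = 4 − 4/10 = 3.6 dB.
Difference: 1.2 dB in favour of A.

A, by 1.2 dB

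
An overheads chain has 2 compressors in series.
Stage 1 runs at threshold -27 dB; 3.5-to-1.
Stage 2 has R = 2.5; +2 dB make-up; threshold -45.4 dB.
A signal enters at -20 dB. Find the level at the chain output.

-35.24 dB

Stage 1: -20 dB is 7 dB over -27 dB; at 3.5:1 that becomes 2 dB over, giving -25 dB.
Stage 2: 20.4 dB above -45.4 dB, reduced 2.5:1 to 8.16 dB above → -37.24 dB; +2 dB make-up → -35.24 dB.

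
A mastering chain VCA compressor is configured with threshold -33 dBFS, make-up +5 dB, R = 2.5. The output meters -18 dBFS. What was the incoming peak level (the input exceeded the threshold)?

-8 dBFS

Stripping the +5 dB make-up gives -23 dBFS at the gain stage.
That's 10 dB above the -33 dBFS threshold.
Input overshoot = R × output overshoot = 25 dB → input = -33 + 25 = -8 dBFS.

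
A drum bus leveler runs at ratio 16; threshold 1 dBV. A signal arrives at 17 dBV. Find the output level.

The input is 16 dB above the 1 dBV threshold.
16:1 compression reduces that to 16/16 = 1 dB over.
That puts the output at 2 dBV.

2 dBV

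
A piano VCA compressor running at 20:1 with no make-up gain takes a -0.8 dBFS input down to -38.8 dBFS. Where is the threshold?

Let T be the threshold. Output overshoot = (input overshoot)/R, so -38.8 − T = (-0.8 − T)/20.
20·(-38.8 − T) = -0.8 − T → 19·T = -776 − (-0.8) = -775.2.
T = -775.2/19 = -40.8 dBFS.

-40.8 dBFS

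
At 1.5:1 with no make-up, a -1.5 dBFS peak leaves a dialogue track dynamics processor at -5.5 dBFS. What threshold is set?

-13.5 dBFS

Let T be the threshold. Output overshoot = (input overshoot)/R, so -5.5 − T = (-1.5 − T)/1.5.
1.5·(-5.5 − T) = -1.5 − T → 0.5·T = -8.25 − (-1.5) = -6.75.
T = -6.75/0.5 = -13.5 dBFS.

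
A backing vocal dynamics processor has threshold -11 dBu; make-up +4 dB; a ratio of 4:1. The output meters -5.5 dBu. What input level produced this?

Before make-up, the level was -5.5 − 4 = -9.5 dBu.
The compressed level sits -9.5 − (-11) = 1.5 dB over threshold.
Input overshoot = R × output overshoot = 6 dB → input = -11 + 6 = -5 dBu.

-5 dBu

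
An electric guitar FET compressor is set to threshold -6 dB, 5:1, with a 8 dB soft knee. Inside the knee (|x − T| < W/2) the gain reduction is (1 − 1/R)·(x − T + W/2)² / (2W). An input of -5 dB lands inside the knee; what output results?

x − T + W/2 = -5 − (-6) + 4 = 5.
GR = (1 − 1/5) × 5² / 16 = 0.8 × 25 / 16 = 1.25 dB.
Output = -5 − 1.25 = -6.25 dB.

-6.25 dB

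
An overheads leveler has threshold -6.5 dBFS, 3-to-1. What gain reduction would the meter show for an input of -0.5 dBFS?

The signal is 6 dB above threshold.
At 3:1, output sits 6/3 = 2 dB above threshold.
Gain reduction = 6 − 2 = 4 dB.

4 dB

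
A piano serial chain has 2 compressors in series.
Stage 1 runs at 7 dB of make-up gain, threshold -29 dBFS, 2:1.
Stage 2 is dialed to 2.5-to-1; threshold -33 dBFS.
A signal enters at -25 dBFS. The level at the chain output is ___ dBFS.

-27.8 dBFS

Stage 1: 4 dB above -29 dBFS, reduced 2:1 to 2 dB above → -27 dBFS; +7 dB make-up → -20 dBFS.
Stage 2: 13 dB above -33 dBFS, reduced 2.5:1 to 5.2 dB above → -27.8 dBFS.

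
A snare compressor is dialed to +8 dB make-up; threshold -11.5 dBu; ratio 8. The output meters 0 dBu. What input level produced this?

16.5 dBu

Stripping the +8 dB make-up gives -8 dBu at the gain stage.
Post-compression overshoot = -8 − (-11.5) = 3.5 dB.
Undo the ratio: input overshoot = 3.5 × 8 = 28 dB, giving input = 16.5 dBu.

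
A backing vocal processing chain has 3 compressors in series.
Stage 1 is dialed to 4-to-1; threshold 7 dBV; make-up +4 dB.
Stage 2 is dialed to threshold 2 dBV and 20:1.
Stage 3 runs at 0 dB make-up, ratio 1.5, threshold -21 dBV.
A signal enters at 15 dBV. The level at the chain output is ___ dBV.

Stage 1: 8 dB above 7 dBV, reduced 4:1 to 2 dB above → 9 dBV; +4 dB make-up → 13 dBV.
Stage 2: 13 dBV is 11 dB over 2 dBV; at 20:1 that becomes 0.55 dB over, giving 2.55 dBV.
Stage 3: 23.55 dB above -21 dBV, reduced 1.5:1 to 15.7 dB above → -5.3 dBV.

-5.3 dBV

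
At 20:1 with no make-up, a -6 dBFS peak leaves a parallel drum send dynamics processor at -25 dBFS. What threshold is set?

-26 dBFS

Gain reduction = -6 − (-25) = 19 dB; output overshoot = GR / (R − 1) = 19 / 19 = 1 dB.
Threshold = output − output overshoot = -25 − 1 = -26 dBFS.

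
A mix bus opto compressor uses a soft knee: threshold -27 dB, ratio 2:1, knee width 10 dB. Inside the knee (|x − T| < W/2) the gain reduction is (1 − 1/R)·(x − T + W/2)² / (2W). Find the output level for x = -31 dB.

-31.025 dB

x − T + W/2 = -31 − (-27) + 5 = 1.
GR = (1 − 1/2) × 1² / 20 = 0.5 × 1 / 20 = 0.025 dB.
Output = -31 − 0.025 = -31.025 dB.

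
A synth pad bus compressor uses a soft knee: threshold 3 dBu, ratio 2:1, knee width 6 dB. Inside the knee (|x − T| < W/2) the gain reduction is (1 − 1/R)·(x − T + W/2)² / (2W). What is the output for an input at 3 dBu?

x − T + W/2 = 3 − 3 + 3 = 3.
GR = (1 − 1/2) × 3² / 12 = 0.5 × 9 / 12 = 0.375 dB.
Output = 3 − 0.375 = 2.625 dBu.

2.625 dBu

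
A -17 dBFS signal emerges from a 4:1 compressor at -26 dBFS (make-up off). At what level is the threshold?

-29 dBFS

Input is 12 dB above T (since output overshoot × R = input overshoot: (-26 − T)·4 = -17 − T gives T = -29 dBFS).
Check: -29 + (-17 − (-29))/4 = -29 + 3 = -26 dBFS. ✓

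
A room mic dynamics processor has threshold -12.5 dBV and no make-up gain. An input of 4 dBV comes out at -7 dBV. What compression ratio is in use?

3:1

Input overshoot = 4 − (-12.5) = 16.5 dB; output overshoot = -7 − (-12.5) = 5.5 dB.
Ratio = 16.5 / 5.5 = 3.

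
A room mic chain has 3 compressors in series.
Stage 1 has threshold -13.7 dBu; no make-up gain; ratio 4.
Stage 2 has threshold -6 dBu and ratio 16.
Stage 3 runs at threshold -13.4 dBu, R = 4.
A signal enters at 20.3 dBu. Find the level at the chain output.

-11.5375 dBu

Stage 1: overshoot 34 dB → 34/4 = 8.5 dB → -5.2 dBu.
Stage 2: 0.8 dB above -6 dBu, reduced 16:1 to 0.05 dB above → -5.95 dBu.
Stage 3: -5.95 dBu is 7.45 dB over -13.4 dBu; at 4:1 that becomes 1.8625 dB over, giving -11.5375 dBu.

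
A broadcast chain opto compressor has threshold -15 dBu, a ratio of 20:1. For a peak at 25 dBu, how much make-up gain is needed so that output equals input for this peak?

38 dB

Overshoot 40 dB → 40/20 = 2 dB after compression, so the compressed level is -15 + 2 = -13 dBu.
Make-up = target − compressed = 25 − (-13) = 38 dB.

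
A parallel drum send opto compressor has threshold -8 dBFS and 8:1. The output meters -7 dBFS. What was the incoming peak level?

That's 1 dB above the -8 dBFS threshold.
Undo the ratio: input overshoot = 1 × 8 = 8 dB, giving input = 0 dBFS.

0 dBFS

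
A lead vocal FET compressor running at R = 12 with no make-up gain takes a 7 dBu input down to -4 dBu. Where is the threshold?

Let T be the threshold. Output overshoot = (input overshoot)/R, so -4 − T = (7 − T)/12.
12·(-4 − T) = 7 − T → 11·T = -48 − 7 = -55.
T = -55/11 = -5 dBu.

-5 dBu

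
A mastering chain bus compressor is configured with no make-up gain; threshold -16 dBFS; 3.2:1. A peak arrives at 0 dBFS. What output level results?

-11 dBFS

Overshoot: 0 − (-16) = 16 dB.
At 3.2:1 the overshoot is divided by 3.2, leaving 5 dB above threshold.
So the level is -16 + 5 = -11 dBFS.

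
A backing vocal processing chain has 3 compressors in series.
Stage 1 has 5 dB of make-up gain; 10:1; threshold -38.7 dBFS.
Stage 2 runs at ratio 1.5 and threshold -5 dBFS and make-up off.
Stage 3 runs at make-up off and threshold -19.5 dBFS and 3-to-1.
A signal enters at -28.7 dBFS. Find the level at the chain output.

-32.7 dBFS

Stage 1: -28.7 dBFS is 10 dB over -38.7 dBFS; at 10:1 that becomes 1 dB over, giving -37.7 dBFS; +5 dB make-up → -32.7 dBFS.
Stage 2: below threshold (-32.7 ≤ -5); passes unchanged; output -32.7 dBFS.
Stage 3: -32.7 dBFS ≤ -19.5 dBFS, so stage 3 doesn't engage; output -32.7 dBFS.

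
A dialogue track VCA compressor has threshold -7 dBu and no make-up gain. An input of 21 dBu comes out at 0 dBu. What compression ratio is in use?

4:1

Input overshoot = 21 − (-7) = 28 dB; output overshoot = 0 − (-7) = 7 dB.
Ratio = 28 / 7 = 4.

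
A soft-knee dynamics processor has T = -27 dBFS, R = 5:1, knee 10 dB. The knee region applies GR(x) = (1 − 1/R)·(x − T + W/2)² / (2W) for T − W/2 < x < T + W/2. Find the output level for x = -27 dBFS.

-28 dBFS

x − T + W/2 = -27 − (-27) + 5 = 5.
GR = (1 − 1/5) × 5² / 20 = 0.8 × 25 / 20 = 1 dB.
Output = -27 − 1 = -28 dBFS.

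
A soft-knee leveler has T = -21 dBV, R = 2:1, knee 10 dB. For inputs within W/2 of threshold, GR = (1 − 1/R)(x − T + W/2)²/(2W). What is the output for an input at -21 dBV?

x − T + W/2 = -21 − (-21) + 5 = 5.
GR = (1 − 1/2) × 5² / 20 = 0.5 × 25 / 20 = 0.625 dB.
Output = -21 − 0.625 = -21.625 dBV.

-21.625 dBV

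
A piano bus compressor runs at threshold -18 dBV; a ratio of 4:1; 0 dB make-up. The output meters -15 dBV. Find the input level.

That's 3 dB above the -18 dBV threshold.
Undo the ratio: input overshoot = 3 × 4 = 12 dB, giving input = -6 dBV.

-6 dBV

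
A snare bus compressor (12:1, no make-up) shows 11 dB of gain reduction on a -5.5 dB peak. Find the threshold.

Let T be the threshold. Output overshoot = (input overshoot)/R, so -16.5 − T = (-5.5 − T)/12.
12·(-16.5 − T) = -5.5 − T → 11·T = -198 − (-5.5) = -192.5.
T = -192.5/11 = -17.5 dB.

-17.5 dB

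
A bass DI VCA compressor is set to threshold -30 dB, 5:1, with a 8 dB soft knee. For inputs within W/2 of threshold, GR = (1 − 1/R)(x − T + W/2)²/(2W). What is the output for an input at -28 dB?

x − T + W/2 = -28 − (-30) + 4 = 6.
GR = (1 − 1/5) × 6² / 16 = 0.8 × 36 / 16 = 1.8 dB.
Output = -28 − 1.8 = -29.8 dB.

-29.8 dB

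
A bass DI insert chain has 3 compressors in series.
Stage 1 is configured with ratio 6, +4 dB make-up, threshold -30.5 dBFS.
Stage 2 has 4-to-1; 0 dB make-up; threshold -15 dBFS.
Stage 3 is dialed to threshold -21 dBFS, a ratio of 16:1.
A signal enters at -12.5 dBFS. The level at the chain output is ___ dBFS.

-23.5 dBFS

Stage 1: 18 dB above -30.5 dBFS, reduced 6:1 to 3 dB above → -27.5 dBFS; +4 dB make-up → -23.5 dBFS.
Stage 2: -23.5 dBFS is at or below the -15 dBFS threshold — no compression; output -23.5 dBFS.
Stage 3: -23.5 dBFS is at or below the -21 dBFS threshold — no compression; output -23.5 dBFS.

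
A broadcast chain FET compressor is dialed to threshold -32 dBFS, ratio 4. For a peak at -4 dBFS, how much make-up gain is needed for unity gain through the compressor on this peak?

21 dB

Without make-up, output = threshold + overshoot/4 = -32 + 7 = -25 dBFS.
Gap to target: 21 dB.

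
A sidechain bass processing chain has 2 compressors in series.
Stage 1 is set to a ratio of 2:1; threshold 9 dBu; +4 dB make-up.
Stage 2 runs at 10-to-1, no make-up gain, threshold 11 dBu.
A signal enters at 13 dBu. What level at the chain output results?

Stage 1: overshoot 4 dB → 4/2 = 2 dB → 11 dBu; +4 dB make-up → 15 dBu.
Stage 2: 4 dB above 11 dBu, reduced 10:1 to 0.4 dB above → 11.4 dBu.

11.4 dBu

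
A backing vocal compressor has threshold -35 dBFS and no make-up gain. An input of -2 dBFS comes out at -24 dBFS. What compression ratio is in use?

3:1

Input overshoot = -2 − (-35) = 33 dB; output overshoot = -24 − (-35) = 11 dB.
Ratio = 33 / 11 = 3.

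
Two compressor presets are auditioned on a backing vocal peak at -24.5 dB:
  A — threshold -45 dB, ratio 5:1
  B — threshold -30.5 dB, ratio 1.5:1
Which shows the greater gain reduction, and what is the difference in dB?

A: overshoot 20.5 dB → output overshoot 4.1 dB → GR 16.4 dB.
B: overshoot 6 dB → output overshoot 4 dB → GR 2 dB.
A reduces 14.4 dB more.

A, by 14.4 dB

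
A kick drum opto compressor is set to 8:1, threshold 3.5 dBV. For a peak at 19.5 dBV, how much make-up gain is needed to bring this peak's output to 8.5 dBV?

3 dB

Without make-up, output = threshold + overshoot/8 = 3.5 + 2 = 5.5 dBV.
Gap to target: 3 dB.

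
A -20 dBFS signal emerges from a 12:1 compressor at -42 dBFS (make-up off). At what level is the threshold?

-44 dBFS

Input is 24 dB above T (since output overshoot × R = input overshoot: (-42 − T)·12 = -20 − T gives T = -44 dBFS).
Check: -44 + (-20 − (-44))/12 = -44 + 2 = -42 dBFS. ✓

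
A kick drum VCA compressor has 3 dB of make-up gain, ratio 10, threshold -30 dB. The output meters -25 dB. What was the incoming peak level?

Stripping the +3 dB make-up gives -28 dB at the gain stage.
Post-compression overshoot = -28 − (-30) = 2 dB.
Input overshoot = R × output overshoot = 20 dB → input = -30 + 20 = -10 dB.

-10 dB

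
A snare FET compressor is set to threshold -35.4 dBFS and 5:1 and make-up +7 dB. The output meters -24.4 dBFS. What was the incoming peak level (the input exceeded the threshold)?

Remove make-up: -24.4 − 7 = -31.4 dBFS.
That's 4 dB above the -35.4 dBFS threshold.
Undo the ratio: input overshoot = 4 × 5 = 20 dB, giving input = -15.4 dBFS.

-15.4 dBFS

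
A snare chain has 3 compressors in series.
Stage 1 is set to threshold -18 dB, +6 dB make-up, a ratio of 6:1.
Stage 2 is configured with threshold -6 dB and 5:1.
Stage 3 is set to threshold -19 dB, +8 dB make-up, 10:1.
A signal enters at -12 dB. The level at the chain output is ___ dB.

-10.2 dB

Stage 1: overshoot 6 dB → 6/6 = 1 dB → -17 dB; +6 dB make-up → -11 dB.
Stage 2: -11 dB is at or below the -6 dB threshold — no compression; output -11 dB.
Stage 3: overshoot 8 dB → 8/10 = 0.8 dB → -18.2 dB; +8 dB make-up → -10.2 dB.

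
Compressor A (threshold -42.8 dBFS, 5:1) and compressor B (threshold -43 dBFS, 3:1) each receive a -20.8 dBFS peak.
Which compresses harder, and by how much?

A, by 2.8 dB

A: GR = 22 − 22/5 = 17.6 dB.
B: GR = 22.2 − 22.2/3 = 14.8 dB.
A reduces 2.8 dB more.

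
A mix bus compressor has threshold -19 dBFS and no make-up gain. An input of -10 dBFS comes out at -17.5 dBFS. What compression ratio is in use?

6:1

Input overshoot = -10 − (-19) = 9 dB; output overshoot = -17.5 − (-19) = 1.5 dB.
Ratio = 9 / 1.5 = 6.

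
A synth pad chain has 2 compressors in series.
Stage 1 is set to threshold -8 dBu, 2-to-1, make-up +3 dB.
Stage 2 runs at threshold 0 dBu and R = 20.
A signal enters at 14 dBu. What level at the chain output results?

Stage 1: 14 dBu is 22 dB over -8 dBu; at 2:1 that becomes 11 dB over, giving 3 dBu; +3 dB make-up → 6 dBu.
Stage 2: 6 dB above 0 dBu, reduced 20:1 to 0.3 dB above → 0.3 dBu.

0.3 dBu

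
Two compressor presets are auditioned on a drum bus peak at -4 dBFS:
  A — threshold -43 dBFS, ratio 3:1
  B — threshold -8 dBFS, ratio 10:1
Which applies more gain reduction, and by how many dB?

A: 39 dB over, compressed to 13 dB over, so 26 dB of GR.
B: 4 dB over, compressed to 0.4 dB over, so 3.6 dB of GR.
A reduces 22.4 dB more.

A, by 22.4 dB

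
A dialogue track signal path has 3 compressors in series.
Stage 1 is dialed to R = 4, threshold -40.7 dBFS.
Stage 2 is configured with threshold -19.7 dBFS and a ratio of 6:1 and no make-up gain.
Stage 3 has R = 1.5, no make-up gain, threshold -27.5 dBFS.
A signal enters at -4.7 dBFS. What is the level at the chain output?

Stage 1: -4.7 dBFS is 36 dB over -40.7 dBFS; at 4:1 that becomes 9 dB over, giving -31.7 dBFS.
Stage 2: below threshold (-31.7 ≤ -19.7); passes unchanged; output -31.7 dBFS.
Stage 3: -31.7 dBFS ≤ -27.5 dBFS, so stage 3 doesn't engage; output -31.7 dBFS.

-31.7 dBFS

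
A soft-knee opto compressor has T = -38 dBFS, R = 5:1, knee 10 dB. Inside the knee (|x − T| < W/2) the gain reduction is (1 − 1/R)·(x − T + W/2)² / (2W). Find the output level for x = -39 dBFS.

x − T + W/2 = -39 − (-38) + 5 = 4.
GR = (1 − 1/5) × 4² / 20 = 0.8 × 16 / 20 = 0.64 dB.
Output = -39 − 0.64 = -39.64 dBFS.

-39.64 dBFS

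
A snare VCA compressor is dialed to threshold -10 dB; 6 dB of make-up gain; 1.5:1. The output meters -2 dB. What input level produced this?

-7 dB

Before make-up, the level was -2 − 6 = -8 dB.
Post-compression overshoot = -8 − (-10) = 2 dB.
Input overshoot = R × output overshoot = 3 dB → input = -10 + 3 = -7 dB.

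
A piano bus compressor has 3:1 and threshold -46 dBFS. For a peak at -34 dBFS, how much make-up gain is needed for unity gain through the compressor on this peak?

8 dB

Overshoot 12 dB → 12/3 = 4 dB after compression, so the compressed level is -46 + 4 = -42 dBFS.
Make-up = target − compressed = -34 − (-42) = 8 dB.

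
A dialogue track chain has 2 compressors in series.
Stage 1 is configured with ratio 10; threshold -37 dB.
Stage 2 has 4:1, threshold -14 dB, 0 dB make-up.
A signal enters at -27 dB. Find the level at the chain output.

-36 dB

Stage 1: -27 dB is 10 dB over -37 dB; at 10:1 that becomes 1 dB over, giving -36 dB.
Stage 2: -36 dB ≤ -14 dB, so stage 2 doesn't engage; output -36 dB.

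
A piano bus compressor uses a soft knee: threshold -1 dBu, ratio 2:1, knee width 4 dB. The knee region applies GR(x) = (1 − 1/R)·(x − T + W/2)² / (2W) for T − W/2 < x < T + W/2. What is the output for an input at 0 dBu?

x − T + W/2 = 0 − (-1) + 2 = 3.
GR = (1 − 1/2) × 3² / 8 = 0.5 × 9 / 8 = 0.5625 dB.
Output = 0 − 0.5625 = -0.5625 dBu.

-0.5625 dBu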